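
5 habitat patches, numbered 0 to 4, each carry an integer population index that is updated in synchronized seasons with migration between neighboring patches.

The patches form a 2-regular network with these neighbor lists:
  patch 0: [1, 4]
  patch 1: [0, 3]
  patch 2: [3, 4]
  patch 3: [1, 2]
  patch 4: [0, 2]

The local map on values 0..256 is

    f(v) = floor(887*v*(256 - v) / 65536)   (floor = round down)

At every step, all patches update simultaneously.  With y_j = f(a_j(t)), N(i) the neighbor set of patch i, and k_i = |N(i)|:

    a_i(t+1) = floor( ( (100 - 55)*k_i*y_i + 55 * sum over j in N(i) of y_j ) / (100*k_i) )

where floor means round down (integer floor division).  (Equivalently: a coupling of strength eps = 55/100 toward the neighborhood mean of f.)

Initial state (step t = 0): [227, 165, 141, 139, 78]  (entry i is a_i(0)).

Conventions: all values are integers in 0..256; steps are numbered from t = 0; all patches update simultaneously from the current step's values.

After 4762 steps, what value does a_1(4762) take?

Simulating step by step:
t=0: [227, 165, 141, 139, 78]
t=1: [147, 176, 210, 215, 168]
t=2: [204, 177, 146, 141, 185]
t=3: [165, 184, 206, 210, 178]
t=4: [192, 172, 149, 145, 178]
t=5: [179, 193, 207, 210, 188]
t=6: [176, 160, 144, 141, 166]
t=7: [197, 205, 213, 215, 203]
t=8: [149, 139, 127, 126, 142]
t=9: [217, 218, 220, 220, 218]
t=10: [112, 111, 108, 108, 111]
t=11: [217, 217, 216, 216, 217]
t=12: [114, 114, 115, 115, 114]
t=13: [219, 219, 219, 219, 219]
t=14: [109, 109, 109, 109, 109]
t=15: [216, 216, 216, 216, 216]
t=16: [116, 116, 116, 116, 116]
t=17: [219, 219, 219, 219, 219]

Answer: a_1(4762) = 109
Key observation: The state at step 13, [219, 219, 219, 219, 219], reappears at step 17: the system is in a cycle of period 4 from step 13 on.  Therefore the state at step 4762 equals the state at step 13 + ((4762 - 13) mod 4) = 14, which is [109, 109, 109, 109, 109].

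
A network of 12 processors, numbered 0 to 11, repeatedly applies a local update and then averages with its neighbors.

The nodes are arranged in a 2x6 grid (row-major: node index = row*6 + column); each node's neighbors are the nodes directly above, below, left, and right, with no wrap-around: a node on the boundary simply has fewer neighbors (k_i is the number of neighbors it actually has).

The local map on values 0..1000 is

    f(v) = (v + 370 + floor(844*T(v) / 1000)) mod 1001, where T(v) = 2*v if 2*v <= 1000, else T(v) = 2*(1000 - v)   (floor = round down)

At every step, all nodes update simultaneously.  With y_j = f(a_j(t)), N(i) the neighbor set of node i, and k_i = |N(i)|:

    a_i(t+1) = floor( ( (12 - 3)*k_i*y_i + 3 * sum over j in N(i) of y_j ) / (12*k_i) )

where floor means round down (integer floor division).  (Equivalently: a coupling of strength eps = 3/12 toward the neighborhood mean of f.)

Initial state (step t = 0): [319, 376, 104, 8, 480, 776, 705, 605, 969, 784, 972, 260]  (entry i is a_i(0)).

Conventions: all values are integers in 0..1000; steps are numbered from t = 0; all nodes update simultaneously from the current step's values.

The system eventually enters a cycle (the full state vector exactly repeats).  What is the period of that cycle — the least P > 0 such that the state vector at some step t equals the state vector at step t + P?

Answer: 2
Key observation: The state at step 14, [627, 627, 627, 626, 626, 626, 627, 627, 627, 626, 626, 626], reappears at step 16 — and no state repeats earlier — so the cycle the system enters has period 2.

Derivation:
t=0: [319, 376, 104, 8, 480, 776, 705, 605, 969, 784, 972, 260]
t=1: [288, 410, 583, 445, 602, 483, 536, 591, 443, 485, 394, 164]
t=2: [252, 473, 624, 587, 619, 681, 615, 630, 584, 633, 498, 744]
t=3: [193, 588, 632, 646, 635, 588, 558, 627, 647, 633, 680, 570]
t=4: [831, 666, 622, 614, 619, 649, 693, 630, 613, 616, 600, 653]
t=5: [511, 593, 627, 633, 630, 612, 573, 618, 633, 634, 638, 612]
t=6: [692, 650, 626, 621, 623, 633, 663, 634, 622, 620, 620, 632]
t=7: [586, 608, 625, 628, 627, 622, 600, 618, 628, 629, 629, 622]
t=8: [650, 637, 627, 624, 625, 628, 643, 632, 624, 624, 624, 628]
t=9: [610, 618, 624, 626, 626, 624, 614, 621, 626, 627, 626, 624]
t=10: [635, 631, 627, 626, 626, 626, 633, 629, 626, 625, 626, 626]
t=11: [620, 622, 624, 626, 626, 626, 621, 623, 625, 626, 626, 626]
t=12: [629, 628, 627, 626, 626, 626, 629, 628, 627, 626, 626, 626]
t=13: [624, 624, 625, 625, 626, 626, 624, 624, 625, 625, 626, 626]
t=14: [627, 627, 627, 626, 626, 626, 627, 627, 627, 626, 626, 626]
t=15: [625, 625, 625, 625, 626, 626, 625, 625, 625, 625, 626, 626]
t=16: [627, 627, 627, 626, 626, 626, 627, 627, 627, 626, 626, 626]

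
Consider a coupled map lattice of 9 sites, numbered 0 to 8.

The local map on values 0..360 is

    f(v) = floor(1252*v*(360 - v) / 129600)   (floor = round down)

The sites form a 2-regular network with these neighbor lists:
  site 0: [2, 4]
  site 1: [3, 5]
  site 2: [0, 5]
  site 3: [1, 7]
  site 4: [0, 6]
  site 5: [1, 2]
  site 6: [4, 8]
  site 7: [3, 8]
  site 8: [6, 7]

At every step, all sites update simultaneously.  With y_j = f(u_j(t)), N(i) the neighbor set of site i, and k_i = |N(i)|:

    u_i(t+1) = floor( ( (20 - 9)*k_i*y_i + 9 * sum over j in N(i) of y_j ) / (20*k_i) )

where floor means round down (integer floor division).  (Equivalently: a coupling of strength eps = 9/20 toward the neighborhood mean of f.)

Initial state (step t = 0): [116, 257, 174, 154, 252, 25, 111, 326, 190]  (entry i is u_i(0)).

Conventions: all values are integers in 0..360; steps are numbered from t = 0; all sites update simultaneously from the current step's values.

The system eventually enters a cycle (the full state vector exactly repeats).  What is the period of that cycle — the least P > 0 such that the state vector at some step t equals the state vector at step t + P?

Answer: 4
Key observation: The state at step 13, [277, 157, 214, 157, 304, 168, 284, 172, 224], reappears at step 17 — and no state repeats earlier — so the cycle the system enters has period 4.

Derivation:
t=0: [116, 257, 174, 154, 252, 25, 111, 326, 190]
t=1: [279, 227, 251, 249, 265, 171, 276, 197, 255]
t=2: [233, 290, 264, 282, 232, 296, 235, 288, 261]
t=3: [276, 196, 239, 205, 285, 199, 276, 213, 245]
t=4: [231, 308, 273, 306, 213, 302, 230, 296, 267]
t=5: [277, 158, 228, 163, 295, 179, 280, 190, 237]
t=6: [228, 309, 279, 310, 200, 306, 223, 304, 273]
t=7: [278, 152, 220, 153, 301, 170, 283, 175, 229]
t=8: [226, 306, 283, 306, 190, 307, 219, 305, 276]
t=9: [278, 158, 216, 159, 304, 169, 284, 175, 226]
t=10: [225, 308, 284, 308, 186, 307, 217, 306, 277]
t=11: [278, 154, 215, 155, 304, 167, 284, 172, 225]
t=12: [225, 307, 285, 307, 186, 307, 217, 306, 278]
t=13: [277, 157, 214, 157, 304, 168, 284, 172, 224]
t=14: [226, 307, 285, 308, 186, 307, 217, 306, 278]
t=15: [277, 156, 214, 155, 304, 168, 284, 171, 224]
t=16: [226, 307, 285, 307, 186, 307, 217, 306, 278]
t=17: [277, 157, 214, 157, 304, 168, 284, 172, 224]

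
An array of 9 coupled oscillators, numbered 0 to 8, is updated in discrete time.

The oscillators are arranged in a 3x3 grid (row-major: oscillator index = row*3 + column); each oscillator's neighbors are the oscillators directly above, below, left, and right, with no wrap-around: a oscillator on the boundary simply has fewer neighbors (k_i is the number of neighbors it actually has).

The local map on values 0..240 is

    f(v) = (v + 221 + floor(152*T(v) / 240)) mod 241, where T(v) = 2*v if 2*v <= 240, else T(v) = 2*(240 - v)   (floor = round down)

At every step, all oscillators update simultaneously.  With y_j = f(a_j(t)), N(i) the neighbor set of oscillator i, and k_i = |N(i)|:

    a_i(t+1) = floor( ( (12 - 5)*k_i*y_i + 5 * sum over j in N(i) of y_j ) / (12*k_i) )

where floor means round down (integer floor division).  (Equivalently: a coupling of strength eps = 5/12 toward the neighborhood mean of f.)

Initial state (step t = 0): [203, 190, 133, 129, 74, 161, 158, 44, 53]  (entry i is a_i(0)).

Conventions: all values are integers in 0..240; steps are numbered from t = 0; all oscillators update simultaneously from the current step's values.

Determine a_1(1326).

Answer: a_1(1326) = 224
Key observation: The state at step 13, [224, 224, 224, 224, 224, 224, 224, 224, 224], reappears at step 14: the system is in a cycle of period 1 from step 13 on.  Therefore the state at step 1326 equals the state at step 13 + ((1326 - 13) mod 1) = 13, which is [224, 224, 224, 224, 224, 224, 224, 224, 224].

Derivation:
t=0: [203, 190, 133, 129, 74, 161, 158, 44, 53]
t=1: [183, 189, 52, 56, 119, 35, 18, 80, 74]
t=2: [207, 183, 117, 98, 62, 69, 67, 118, 131]
t=3: [224, 185, 79, 184, 130, 97, 119, 39, 34]
t=4: [228, 190, 182, 169, 81, 147, 67, 49, 88]
t=5: [228, 222, 186, 210, 153, 81, 144, 118, 124]
t=6: [224, 194, 217, 164, 65, 129, 51, 5, 40]
t=7: [229, 215, 181, 201, 148, 63, 153, 175, 90]
t=8: [224, 195, 209, 165, 86, 129, 98, 164, 182]
t=9: [229, 222, 183, 223, 176, 93, 217, 224, 188]
t=10: [222, 227, 223, 225, 228, 208, 225, 227, 222]
t=11: [223, 223, 224, 223, 223, 226, 223, 223, 224]
t=12: [224, 224, 223, 224, 223, 223, 224, 224, 223]
t=13: [224, 224, 224, 224, 224, 224, 224, 224, 224]
t=14: [224, 224, 224, 224, 224, 224, 224, 224, 224]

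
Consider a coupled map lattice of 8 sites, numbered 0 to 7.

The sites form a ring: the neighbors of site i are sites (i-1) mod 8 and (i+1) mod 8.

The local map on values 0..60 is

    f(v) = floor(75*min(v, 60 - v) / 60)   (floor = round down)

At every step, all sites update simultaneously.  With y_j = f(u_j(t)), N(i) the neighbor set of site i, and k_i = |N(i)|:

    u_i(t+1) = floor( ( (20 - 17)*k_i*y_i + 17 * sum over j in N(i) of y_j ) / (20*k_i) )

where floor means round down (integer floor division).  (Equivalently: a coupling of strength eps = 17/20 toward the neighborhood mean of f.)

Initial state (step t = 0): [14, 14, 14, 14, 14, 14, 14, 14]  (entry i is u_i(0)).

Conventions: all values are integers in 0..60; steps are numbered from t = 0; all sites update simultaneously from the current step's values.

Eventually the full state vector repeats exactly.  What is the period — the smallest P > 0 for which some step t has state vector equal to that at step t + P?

Simulating step by step:
t=0: [14, 14, 14, 14, 14, 14, 14, 14]
t=1: [17, 17, 17, 17, 17, 17, 17, 17]
t=2: [21, 21, 21, 21, 21, 21, 21, 21]
t=3: [26, 26, 26, 26, 26, 26, 26, 26]
t=4: [32, 32, 32, 32, 32, 32, 32, 32]
t=5: [35, 35, 35, 35, 35, 35, 35, 35]
t=6: [31, 31, 31, 31, 31, 31, 31, 31]
t=7: [36, 36, 36, 36, 36, 36, 36, 36]
t=8: [30, 30, 30, 30, 30, 30, 30, 30]
t=9: [37, 37, 37, 37, 37, 37, 37, 37]
t=10: [28, 28, 28, 28, 28, 28, 28, 28]
t=11: [35, 35, 35, 35, 35, 35, 35, 35]

Answer: 6
Key observation: The state at step 5, [35, 35, 35, 35, 35, 35, 35, 35], reappears at step 11 — and no state repeats earlier — so the cycle the system enters has period 6.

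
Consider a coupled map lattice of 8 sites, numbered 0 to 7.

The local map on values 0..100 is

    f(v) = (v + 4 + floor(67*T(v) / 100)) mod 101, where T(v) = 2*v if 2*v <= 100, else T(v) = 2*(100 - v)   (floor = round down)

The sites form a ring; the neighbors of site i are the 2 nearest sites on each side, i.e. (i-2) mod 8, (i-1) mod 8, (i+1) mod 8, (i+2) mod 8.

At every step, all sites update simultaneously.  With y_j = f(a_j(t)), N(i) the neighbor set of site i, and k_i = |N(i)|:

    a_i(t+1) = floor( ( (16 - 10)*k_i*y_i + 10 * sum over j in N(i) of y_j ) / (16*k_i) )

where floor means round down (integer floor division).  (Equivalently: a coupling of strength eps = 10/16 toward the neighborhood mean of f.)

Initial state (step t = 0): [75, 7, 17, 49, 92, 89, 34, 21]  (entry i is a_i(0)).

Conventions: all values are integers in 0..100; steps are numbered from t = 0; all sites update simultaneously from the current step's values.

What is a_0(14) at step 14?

Simulating step by step:
t=0: [75, 7, 17, 49, 92, 89, 34, 21]
t=1: [35, 26, 24, 17, 25, 26, 42, 38]
t=2: [65, 67, 62, 55, 49, 54, 47, 67]
t=3: [13, 14, 15, 16, 16, 16, 14, 14]
t=4: [35, 36, 38, 39, 39, 39, 37, 36]
t=5: [87, 89, 91, 93, 93, 93, 90, 88]
t=6: [6, 6, 5, 5, 5, 5, 6, 6]
t=7: [17, 17, 15, 15, 15, 15, 17, 17]
t=8: [42, 41, 40, 39, 39, 40, 41, 42]
t=9: [46, 67, 81, 96, 96, 81, 67, 46]
t=10: [11, 10, 8, 7, 7, 8, 10, 11]
t=11: [27, 25, 23, 21, 21, 23, 25, 27]
t=12: [63, 61, 58, 55, 55, 58, 61, 63]
t=13: [15, 16, 16, 17, 17, 16, 16, 15]
t=14: [39, 40, 41, 42, 42, 41, 40, 39]

Answer: a_0(14) = 39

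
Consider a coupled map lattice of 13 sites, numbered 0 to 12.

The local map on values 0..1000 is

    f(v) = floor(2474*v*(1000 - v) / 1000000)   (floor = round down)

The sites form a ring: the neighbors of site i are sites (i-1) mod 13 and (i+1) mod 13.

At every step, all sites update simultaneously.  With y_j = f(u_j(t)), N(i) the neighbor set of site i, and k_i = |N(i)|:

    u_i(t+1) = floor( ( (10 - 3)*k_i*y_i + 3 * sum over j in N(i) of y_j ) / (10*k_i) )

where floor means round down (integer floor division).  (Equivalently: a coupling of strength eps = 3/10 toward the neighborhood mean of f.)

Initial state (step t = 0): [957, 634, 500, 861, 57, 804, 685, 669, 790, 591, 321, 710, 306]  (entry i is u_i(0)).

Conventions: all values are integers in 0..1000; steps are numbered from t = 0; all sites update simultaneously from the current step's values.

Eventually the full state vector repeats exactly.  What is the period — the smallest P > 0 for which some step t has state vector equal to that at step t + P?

Answer: 2
Key observation: The state at step 7, [596, 596, 596, 596, 596, 596, 595, 595, 595, 595, 595, 595, 596], reappears at step 9 — and no state repeats earlier — so the cycle the system enters has period 2.

Derivation:
t=0: [957, 634, 500, 861, 57, 804, 685, 669, 790, 591, 321, 710, 306]
t=1: [235, 509, 563, 319, 195, 372, 513, 524, 458, 560, 543, 515, 459]
t=2: [495, 590, 598, 525, 438, 554, 611, 616, 613, 610, 613, 615, 588]
t=3: [612, 600, 597, 611, 609, 607, 591, 585, 586, 587, 586, 587, 599]
t=4: [588, 592, 593, 589, 589, 591, 597, 599, 599, 599, 599, 598, 593]
t=5: [598, 597, 597, 597, 598, 597, 595, 594, 594, 594, 594, 594, 596]
t=6: [594, 594, 595, 594, 594, 595, 595, 596, 596, 596, 596, 595, 595]
t=7: [596, 596, 596, 596, 596, 596, 595, 595, 595, 595, 595, 595, 596]
t=8: [595, 595, 595, 595, 595, 595, 595, 596, 596, 596, 596, 595, 595]
t=9: [596, 596, 596, 596, 596, 596, 595, 595, 595, 595, 595, 595, 596]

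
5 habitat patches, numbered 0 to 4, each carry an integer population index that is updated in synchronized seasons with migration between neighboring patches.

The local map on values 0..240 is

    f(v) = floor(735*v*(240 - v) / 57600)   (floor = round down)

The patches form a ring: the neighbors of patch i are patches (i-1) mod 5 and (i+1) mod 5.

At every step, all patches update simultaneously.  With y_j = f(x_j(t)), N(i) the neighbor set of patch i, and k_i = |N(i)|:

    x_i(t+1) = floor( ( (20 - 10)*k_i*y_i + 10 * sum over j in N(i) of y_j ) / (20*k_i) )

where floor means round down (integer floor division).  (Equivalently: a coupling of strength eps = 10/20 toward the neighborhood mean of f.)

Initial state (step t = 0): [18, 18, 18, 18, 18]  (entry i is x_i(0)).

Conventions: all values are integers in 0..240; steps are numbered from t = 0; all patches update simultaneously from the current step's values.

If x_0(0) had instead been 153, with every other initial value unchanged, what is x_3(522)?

Answer: x_3(522) = 145
Key observation: The state at step 17, [175, 175, 175, 175, 175], reappears at step 19: the system is in a cycle of period 2 from step 17 on.  Therefore the state at step 522 equals the state at step 17 + ((522 - 17) mod 2) = 18, which is [145, 145, 145, 145, 145].

Derivation:
t=0: [153, 18, 18, 18, 18]
t=1: [109, 79, 50, 50, 79]
t=2: [172, 156, 131, 131, 156]
t=3: [158, 166, 178, 178, 166]
t=4: [160, 154, 144, 144, 154]
t=5: [165, 168, 174, 174, 168]
t=6: [155, 152, 148, 148, 152]
t=7: [169, 170, 172, 172, 170]
t=8: [152, 151, 149, 149, 151]
t=9: [170, 171, 172, 172, 171]
t=10: [150, 150, 149, 149, 150]
t=11: [172, 172, 172, 172, 172]
t=12: [149, 149, 149, 149, 149]
t=13: [173, 173, 173, 173, 173]
t=14: [147, 147, 147, 147, 147]
t=15: [174, 174, 174, 174, 174]
t=16: [146, 146, 146, 146, 146]
t=17: [175, 175, 175, 175, 175]
t=18: [145, 145, 145, 145, 145]
t=19: [175, 175, 175, 175, 175]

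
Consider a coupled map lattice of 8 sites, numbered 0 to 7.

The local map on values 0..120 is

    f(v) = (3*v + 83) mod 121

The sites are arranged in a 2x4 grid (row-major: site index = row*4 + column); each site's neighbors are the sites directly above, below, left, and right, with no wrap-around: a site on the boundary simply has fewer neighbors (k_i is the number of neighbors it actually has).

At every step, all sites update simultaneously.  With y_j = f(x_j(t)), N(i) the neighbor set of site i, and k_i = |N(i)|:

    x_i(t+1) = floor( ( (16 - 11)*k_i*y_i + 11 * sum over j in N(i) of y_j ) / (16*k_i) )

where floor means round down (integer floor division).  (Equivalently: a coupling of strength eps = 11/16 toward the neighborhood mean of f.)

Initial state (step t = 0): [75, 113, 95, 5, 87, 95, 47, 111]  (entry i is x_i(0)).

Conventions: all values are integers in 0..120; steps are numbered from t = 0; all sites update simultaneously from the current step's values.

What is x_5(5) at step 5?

Simulating step by step:
t=0: [75, 113, 95, 5, 87, 95, 47, 111]
t=1: [75, 35, 61, 50, 56, 62, 46, 85]
t=2: [46, 47, 71, 76, 34, 48, 64, 102]
t=3: [88, 91, 63, 49, 90, 78, 52, 43]
t=4: [110, 83, 87, 75, 96, 102, 81, 106]
t=5: [49, 68, 86, 68, 28, 49, 64, 63]

Answer: x_5(5) = 49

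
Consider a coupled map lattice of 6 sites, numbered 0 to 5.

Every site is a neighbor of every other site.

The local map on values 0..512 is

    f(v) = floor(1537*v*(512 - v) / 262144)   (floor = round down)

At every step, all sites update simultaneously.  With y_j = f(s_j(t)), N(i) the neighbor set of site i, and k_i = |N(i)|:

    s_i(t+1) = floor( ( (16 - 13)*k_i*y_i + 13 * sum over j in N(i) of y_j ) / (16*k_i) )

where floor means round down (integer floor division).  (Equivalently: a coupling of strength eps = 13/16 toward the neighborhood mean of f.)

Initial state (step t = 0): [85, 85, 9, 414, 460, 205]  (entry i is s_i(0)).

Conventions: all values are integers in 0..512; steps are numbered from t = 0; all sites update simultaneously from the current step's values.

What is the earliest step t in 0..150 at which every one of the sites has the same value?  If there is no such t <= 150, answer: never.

Simulating step by step:
t=0: [85, 85, 9, 414, 460, 205]  (not all equal)
t=1: [199, 199, 194, 200, 197, 203]  (not all equal)
t=2: [364, 364, 364, 364, 364, 364]  (all equal)

Answer: 2
Key observation: Synchronization is absorbing here: once all sites are equal they stay equal, and step 2 is the first all-equal step.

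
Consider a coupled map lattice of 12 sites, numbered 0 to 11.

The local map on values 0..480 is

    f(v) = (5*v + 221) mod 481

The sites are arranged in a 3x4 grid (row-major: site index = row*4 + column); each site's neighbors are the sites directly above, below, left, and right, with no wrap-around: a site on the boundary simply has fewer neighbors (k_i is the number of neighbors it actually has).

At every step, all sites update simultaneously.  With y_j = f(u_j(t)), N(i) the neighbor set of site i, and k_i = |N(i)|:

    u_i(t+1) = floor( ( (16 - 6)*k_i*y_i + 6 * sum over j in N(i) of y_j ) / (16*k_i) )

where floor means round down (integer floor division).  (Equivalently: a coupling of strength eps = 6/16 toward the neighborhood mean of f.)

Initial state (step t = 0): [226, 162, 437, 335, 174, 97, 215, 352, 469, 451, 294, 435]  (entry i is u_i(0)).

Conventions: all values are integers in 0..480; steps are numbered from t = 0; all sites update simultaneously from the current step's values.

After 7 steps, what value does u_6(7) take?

Simulating step by step:
t=0: [226, 162, 437, 335, 174, 97, 215, 352, 469, 451, 294, 435]
t=1: [280, 120, 107, 294, 177, 197, 258, 193, 138, 123, 264, 352]
t=2: [202, 299, 253, 248, 196, 237, 121, 186, 362, 318, 121, 96]
t=3: [264, 265, 106, 54, 251, 392, 311, 191, 180, 342, 332, 237]
t=4: [86, 142, 224, 97, 84, 205, 318, 232, 106, 111, 371, 399]
t=5: [220, 385, 367, 290, 190, 296, 345, 372, 254, 272, 214, 289]
t=6: [305, 232, 141, 196, 213, 216, 95, 157, 95, 165, 253, 230]
t=7: [328, 397, 387, 241, 309, 309, 216, 135, 210, 127, 115, 271]

Answer: u_6(7) = 216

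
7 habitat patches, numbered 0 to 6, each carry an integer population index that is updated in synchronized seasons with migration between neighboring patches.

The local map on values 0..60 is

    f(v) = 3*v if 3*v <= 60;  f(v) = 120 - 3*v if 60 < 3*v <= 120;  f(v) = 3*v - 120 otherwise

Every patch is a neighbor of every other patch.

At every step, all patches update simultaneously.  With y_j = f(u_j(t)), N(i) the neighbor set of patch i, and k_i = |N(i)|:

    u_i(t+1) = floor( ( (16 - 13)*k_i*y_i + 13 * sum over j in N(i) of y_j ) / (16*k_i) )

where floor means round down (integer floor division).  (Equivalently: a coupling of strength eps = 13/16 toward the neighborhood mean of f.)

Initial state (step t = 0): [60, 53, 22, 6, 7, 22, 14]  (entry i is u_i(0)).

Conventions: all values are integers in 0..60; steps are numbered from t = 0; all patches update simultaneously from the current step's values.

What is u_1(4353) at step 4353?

Answer: u_1(4353) = 48
Key observation: The state at step 4, [24, 24, 24, 24, 24, 24, 24], reappears at step 6: the system is in a cycle of period 2 from step 4 on.  Therefore the state at step 4353 equals the state at step 4 + ((4353 - 4) mod 2) = 5, which is [48, 48, 48, 48, 48, 48, 48].

Derivation:
t=0: [60, 53, 22, 6, 7, 22, 14]
t=1: [42, 41, 41, 39, 40, 41, 41]
t=2: [3, 3, 3, 3, 2, 3, 3]
t=3: [8, 8, 8, 8, 8, 8, 8]
t=4: [24, 24, 24, 24, 24, 24, 24]
t=5: [48, 48, 48, 48, 48, 48, 48]
t=6: [24, 24, 24, 24, 24, 24, 24]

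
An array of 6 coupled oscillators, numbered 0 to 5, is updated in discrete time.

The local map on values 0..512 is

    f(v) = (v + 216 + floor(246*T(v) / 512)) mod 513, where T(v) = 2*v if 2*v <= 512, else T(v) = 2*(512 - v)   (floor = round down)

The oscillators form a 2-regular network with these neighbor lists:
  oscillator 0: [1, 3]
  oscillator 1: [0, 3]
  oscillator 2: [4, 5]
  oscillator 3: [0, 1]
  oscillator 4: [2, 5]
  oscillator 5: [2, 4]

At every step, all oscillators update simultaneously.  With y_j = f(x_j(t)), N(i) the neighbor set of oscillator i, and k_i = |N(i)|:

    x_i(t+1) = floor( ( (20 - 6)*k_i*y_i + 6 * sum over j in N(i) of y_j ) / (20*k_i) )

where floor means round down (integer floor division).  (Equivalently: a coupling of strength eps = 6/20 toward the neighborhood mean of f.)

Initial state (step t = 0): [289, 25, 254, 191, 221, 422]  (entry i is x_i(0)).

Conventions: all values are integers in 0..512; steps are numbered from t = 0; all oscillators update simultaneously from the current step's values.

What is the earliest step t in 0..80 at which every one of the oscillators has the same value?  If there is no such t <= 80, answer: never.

Answer: 13
Key observation: Synchronization is absorbing here: once all oscillators are equal they stay equal, and step 13 is the first all-equal step.

Derivation:
t=0: [289, 25, 254, 191, 221, 422]  (not all equal)
t=1: [195, 227, 192, 124, 157, 198]  (not all equal)
t=2: [150, 185, 70, 356, 32, 77]  (not all equal)
t=3: [397, 153, 343, 231, 302, 350]  (not all equal)
t=4: [170, 56, 207, 140, 206, 207]  (not all equal)
t=5: [147, 306, 107, 397, 106, 107]  (not all equal)
t=6: [415, 251, 424, 253, 423, 424]  (not all equal)
t=7: [206, 198, 211, 200, 211, 211]  (not all equal)
t=8: [102, 93, 116, 96, 116, 116]  (not all equal)
t=9: [411, 401, 443, 404, 443, 443]  (not all equal)
t=10: [210, 210, 212, 210, 212, 212]  (not all equal)
t=11: [114, 114, 118, 114, 118, 118]  (not all equal)
t=12: [439, 439, 447, 439, 447, 447]  (not all equal)
t=13: [212, 212, 212, 212, 212, 212]  (all equal)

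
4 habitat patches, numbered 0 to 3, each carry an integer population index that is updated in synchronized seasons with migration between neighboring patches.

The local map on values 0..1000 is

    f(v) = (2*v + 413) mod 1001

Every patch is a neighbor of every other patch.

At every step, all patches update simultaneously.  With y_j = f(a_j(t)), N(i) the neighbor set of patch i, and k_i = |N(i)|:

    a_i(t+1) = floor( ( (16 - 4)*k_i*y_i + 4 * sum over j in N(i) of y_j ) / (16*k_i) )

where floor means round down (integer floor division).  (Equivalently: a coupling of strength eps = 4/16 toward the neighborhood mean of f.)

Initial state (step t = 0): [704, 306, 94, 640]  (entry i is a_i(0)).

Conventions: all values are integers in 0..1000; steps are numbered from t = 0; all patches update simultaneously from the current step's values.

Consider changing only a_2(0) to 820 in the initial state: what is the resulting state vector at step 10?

Simulating step by step:
t=0: [704, 306, 820, 640]
t=1: [678, 148, 166, 593]
t=2: [747, 707, 731, 633]
t=3: [877, 824, 856, 725]
t=4: [210, 140, 182, 675]
t=5: [810, 717, 773, 763]
t=6: [251, 795, 869, 856]
t=7: [709, 99, 198, 181]
t=8: [805, 659, 791, 768]
t=9: [238, 711, 887, 856]
t=10: [761, 725, 292, 251]

Answer: [761, 725, 292, 251]
Key observation: This trace re-runs the system from the modified initial state.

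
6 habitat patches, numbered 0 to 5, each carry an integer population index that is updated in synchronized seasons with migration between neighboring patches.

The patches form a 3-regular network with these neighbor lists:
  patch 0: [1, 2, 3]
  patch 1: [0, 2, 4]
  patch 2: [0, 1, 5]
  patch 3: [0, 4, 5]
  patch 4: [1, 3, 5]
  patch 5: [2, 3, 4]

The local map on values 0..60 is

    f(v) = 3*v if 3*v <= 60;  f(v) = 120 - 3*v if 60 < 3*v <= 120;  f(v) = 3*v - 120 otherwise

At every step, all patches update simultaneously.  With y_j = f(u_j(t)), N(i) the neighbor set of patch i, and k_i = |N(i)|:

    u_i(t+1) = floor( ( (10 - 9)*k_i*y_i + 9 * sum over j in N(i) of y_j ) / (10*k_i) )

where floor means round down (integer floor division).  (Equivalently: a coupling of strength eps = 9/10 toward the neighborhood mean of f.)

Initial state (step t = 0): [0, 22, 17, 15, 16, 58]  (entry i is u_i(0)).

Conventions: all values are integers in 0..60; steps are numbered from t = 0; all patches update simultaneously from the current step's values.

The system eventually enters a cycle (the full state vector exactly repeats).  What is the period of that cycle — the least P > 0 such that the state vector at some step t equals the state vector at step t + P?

Answer: 11
Key observation: The state at step 43, [17, 42, 29, 42, 17, 29], reappears at step 54 — and no state repeats earlier — so the cycle the system enters has period 11.

Derivation:
t=0: [0, 22, 17, 15, 16, 58]
t=1: [45, 35, 37, 35, 50, 48]
t=2: [13, 17, 17, 22, 19, 18]
t=3: [50, 49, 48, 50, 53, 54]
t=4: [27, 30, 32, 36, 33, 32]
t=5: [23, 28, 30, 26, 21, 19]
t=6: [37, 45, 46, 53, 46, 44]
t=7: [22, 15, 12, 15, 21, 23]
t=8: [43, 48, 48, 53, 48, 46]
t=9: [27, 19, 17, 19, 26, 27]
t=10: [53, 45, 45, 41, 50, 48]
t=11: [13, 26, 24, 28, 15, 16]
t=12: [41, 43, 43, 43, 42, 43]
t=13: [8, 6, 7, 6, 8, 8]
t=14: [19, 22, 21, 23, 20, 21]
t=15: [54, 57, 56, 57, 54, 56]
t=16: [49, 44, 47, 44, 49, 47]
t=17: [16, 23, 20, 23, 16, 20]
t=18: [53, 51, 53, 51, 53, 53]
t=19: [35, 38, 37, 38, 35, 37]
t=20: [7, 12, 9, 12, 7, 9]
t=21: [31, 24, 27, 24, 31, 27]
t=22: [43, 32, 38, 32, 43, 38]
t=23: [17, 9, 12, 9, 17, 12]
t=24: [32, 44, 37, 44, 32, 37]
t=25: [12, 18, 14, 18, 12, 14]
t=26: [48, 39, 43, 39, 48, 43]
t=27: [6, 17, 11, 17, 6, 11]
t=28: [42, 25, 33, 25, 42, 33]
t=29: [33, 14, 23, 14, 33, 23]
t=30: [42, 32, 39, 32, 42, 39]
t=31: [15, 6, 10, 6, 15, 10]
t=32: [24, 37, 30, 37, 24, 30]
t=33: [19, 38, 29, 38, 19, 29]
t=34: [19, 44, 32, 44, 19, 32]
t=35: [20, 42, 30, 42, 20, 30]
t=36: [18, 45, 31, 45, 18, 31]
t=37: [22, 42, 31, 42, 22, 31]
t=38: [17, 41, 28, 41, 17, 28]
t=39: [17, 41, 30, 41, 17, 30]
t=40: [15, 39, 28, 39, 15, 28]
t=41: [17, 38, 28, 38, 17, 28]
t=42: [19, 42, 31, 42, 19, 31]
t=43: [17, 42, 29, 42, 17, 29]
t=44: [18, 41, 30, 41, 18, 30]
t=45: [16, 41, 29, 41, 16, 29]
t=46: [16, 39, 28, 39, 16, 28]
t=47: [17, 39, 29, 39, 17, 29]
t=48: [16, 40, 29, 40, 16, 29]
t=49: [14, 38, 27, 38, 14, 27]
t=50: [19, 37, 30, 37, 19, 30]
t=51: [20, 44, 31, 44, 20, 31]
t=52: [21, 45, 32, 45, 21, 32]
t=53: [21, 42, 31, 42, 21, 31]
t=54: [17, 42, 29, 42, 17, 29]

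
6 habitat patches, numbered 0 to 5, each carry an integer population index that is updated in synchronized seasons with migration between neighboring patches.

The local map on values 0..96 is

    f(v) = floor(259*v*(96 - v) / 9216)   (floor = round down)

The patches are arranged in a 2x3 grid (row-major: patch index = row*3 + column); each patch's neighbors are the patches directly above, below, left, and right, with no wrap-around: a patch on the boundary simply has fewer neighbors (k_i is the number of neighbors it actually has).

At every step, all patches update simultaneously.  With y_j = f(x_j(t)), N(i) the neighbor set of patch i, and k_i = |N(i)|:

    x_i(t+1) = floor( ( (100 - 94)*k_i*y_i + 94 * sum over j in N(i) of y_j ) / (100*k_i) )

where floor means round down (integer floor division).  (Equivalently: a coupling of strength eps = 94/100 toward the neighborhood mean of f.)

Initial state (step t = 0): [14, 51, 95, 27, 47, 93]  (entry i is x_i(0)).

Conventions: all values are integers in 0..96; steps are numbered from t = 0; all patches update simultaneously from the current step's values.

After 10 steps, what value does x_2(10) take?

Simulating step by step:
t=0: [14, 51, 95, 27, 47, 93]
t=1: [56, 34, 33, 48, 42, 31]
t=2: [61, 60, 57, 62, 59, 60]
t=3: [59, 60, 60, 60, 59, 61]
t=4: [60, 60, 60, 60, 60, 60]
t=5: [60, 60, 60, 60, 60, 60]
t=6: [60, 60, 60, 60, 60, 60]
t=7: [60, 60, 60, 60, 60, 60]
t=8: [60, 60, 60, 60, 60, 60]
t=9: [60, 60, 60, 60, 60, 60]
t=10: [60, 60, 60, 60, 60, 60]

Answer: x_2(10) = 60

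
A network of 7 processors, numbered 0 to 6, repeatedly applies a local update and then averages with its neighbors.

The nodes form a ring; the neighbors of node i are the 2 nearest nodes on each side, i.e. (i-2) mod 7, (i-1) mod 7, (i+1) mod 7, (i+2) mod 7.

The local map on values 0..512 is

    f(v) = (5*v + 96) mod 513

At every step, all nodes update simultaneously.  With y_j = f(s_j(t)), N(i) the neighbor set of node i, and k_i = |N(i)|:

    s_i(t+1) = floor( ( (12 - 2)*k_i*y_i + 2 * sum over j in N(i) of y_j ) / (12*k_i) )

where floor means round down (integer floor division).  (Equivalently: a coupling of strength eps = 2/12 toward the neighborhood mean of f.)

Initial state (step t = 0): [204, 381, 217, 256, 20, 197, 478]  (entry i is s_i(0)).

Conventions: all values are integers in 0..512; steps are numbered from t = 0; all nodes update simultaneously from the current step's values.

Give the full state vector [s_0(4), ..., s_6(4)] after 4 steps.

Answer: [358, 303, 122, 366, 153, 142, 47]

Derivation:
t=0: [204, 381, 217, 256, 20, 197, 478]
t=1: [121, 427, 174, 327, 204, 90, 395]
t=2: [185, 184, 404, 191, 104, 47, 36]
t=3: [472, 455, 100, 62, 114, 313, 290]
t=4: [358, 303, 122, 366, 153, 142, 47]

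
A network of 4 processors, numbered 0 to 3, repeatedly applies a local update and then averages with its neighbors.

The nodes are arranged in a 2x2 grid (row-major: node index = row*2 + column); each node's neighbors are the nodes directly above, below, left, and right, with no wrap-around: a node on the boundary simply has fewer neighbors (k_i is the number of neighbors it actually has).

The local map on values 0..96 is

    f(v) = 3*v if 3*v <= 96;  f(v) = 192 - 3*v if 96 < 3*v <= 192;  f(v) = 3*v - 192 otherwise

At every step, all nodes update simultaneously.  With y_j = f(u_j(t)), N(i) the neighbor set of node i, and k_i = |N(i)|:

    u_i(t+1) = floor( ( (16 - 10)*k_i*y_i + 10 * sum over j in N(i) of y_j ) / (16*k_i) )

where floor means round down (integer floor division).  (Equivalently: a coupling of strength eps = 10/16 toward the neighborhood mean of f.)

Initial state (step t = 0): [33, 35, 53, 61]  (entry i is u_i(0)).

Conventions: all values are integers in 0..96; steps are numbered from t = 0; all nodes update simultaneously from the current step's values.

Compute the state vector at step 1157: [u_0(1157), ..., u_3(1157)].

Answer: [69, 62, 70, 61]
Key observation: The state at step 36, [9, 13, 10, 14], reappears at step 48: the system is in a cycle of period 12 from step 36 on.  Therefore the state at step 1157 equals the state at step 36 + ((1157 - 36) mod 12) = 41, which is [69, 62, 70, 61].

Derivation:
t=0: [33, 35, 53, 61]
t=1: [72, 64, 44, 40]
t=2: [27, 30, 52, 45]
t=3: [69, 76, 56, 60]
t=4: [24, 21, 17, 23]
t=5: [62, 67, 63, 61]
t=6: [6, 8, 5, 7]
t=7: [18, 21, 17, 20]
t=8: [55, 59, 54, 58]
t=9: [24, 19, 25, 20]
t=10: [68, 62, 69, 63]
t=11: [11, 6, 10, 7]
t=12: [27, 23, 28, 22]
t=13: [78, 71, 77, 72]
t=14: [34, 28, 35, 27]
t=15: [87, 84, 86, 83]
t=16: [65, 61, 64, 60]
t=17: [3, 8, 4, 7]
t=18: [14, 18, 13, 19]
t=19: [44, 51, 45, 50]
t=20: [52, 46, 53, 45]
t=21: [40, 49, 41, 48]
t=22: [62, 54, 63, 53]
t=23: [12, 23, 13, 22]
t=24: [47, 57, 46, 58]
t=25: [42, 29, 41, 30]
t=26: [73, 81, 74, 82]
t=27: [35, 44, 36, 45]
t=28: [77, 67, 76, 66]
t=29: [28, 17, 27, 16]
t=30: [72, 60, 71, 59]
t=31: [19, 16, 20, 15]
t=32: [55, 49, 54, 50]
t=33: [33, 38, 32, 39]
t=34: [89, 81, 88, 82]
t=35: [66, 59, 67, 58]
t=36: [9, 13, 10, 14]
t=37: [31, 36, 32, 37]
t=38: [91, 85, 90, 86]
t=39: [74, 69, 75, 68]
t=40: [26, 18, 25, 19]
t=41: [69, 62, 70, 61]
t=42: [13, 9, 14, 10]
t=43: [36, 31, 37, 32]
t=44: [85, 91, 86, 90]
t=45: [69, 74, 68, 75]
t=46: [18, 26, 19, 25]
t=47: [62, 69, 61, 70]
t=48: [9, 13, 10, 14]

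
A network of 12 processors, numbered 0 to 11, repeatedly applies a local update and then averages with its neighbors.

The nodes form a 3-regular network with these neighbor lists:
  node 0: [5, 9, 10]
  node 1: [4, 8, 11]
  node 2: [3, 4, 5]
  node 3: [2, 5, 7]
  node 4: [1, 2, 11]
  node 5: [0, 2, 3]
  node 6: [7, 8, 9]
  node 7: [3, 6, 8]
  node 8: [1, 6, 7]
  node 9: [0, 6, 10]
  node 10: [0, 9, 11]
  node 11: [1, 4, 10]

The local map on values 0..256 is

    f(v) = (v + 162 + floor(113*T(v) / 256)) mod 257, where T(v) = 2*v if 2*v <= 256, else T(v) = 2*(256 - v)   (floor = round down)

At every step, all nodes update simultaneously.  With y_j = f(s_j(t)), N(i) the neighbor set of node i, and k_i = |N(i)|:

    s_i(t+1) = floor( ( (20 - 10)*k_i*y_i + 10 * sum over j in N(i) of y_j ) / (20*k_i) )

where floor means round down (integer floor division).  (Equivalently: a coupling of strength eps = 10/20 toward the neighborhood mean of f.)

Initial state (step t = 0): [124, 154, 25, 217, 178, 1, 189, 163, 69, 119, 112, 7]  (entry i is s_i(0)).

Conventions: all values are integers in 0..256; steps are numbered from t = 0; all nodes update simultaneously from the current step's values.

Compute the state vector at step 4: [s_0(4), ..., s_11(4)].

Simulating step by step:
t=0: [124, 154, 25, 217, 178, 1, 189, 163, 69, 119, 112, 7]
t=1: [136, 134, 182, 165, 164, 165, 128, 132, 92, 132, 131, 156]
t=2: [146, 135, 151, 149, 149, 149, 134, 135, 112, 146, 146, 148]
t=3: [148, 141, 148, 147, 147, 148, 141, 141, 130, 147, 148, 147]
t=4: [148, 147, 148, 147, 147, 148, 147, 147, 146, 147, 148, 147]

Answer: [148, 147, 148, 147, 147, 148, 147, 147, 146, 147, 148, 147]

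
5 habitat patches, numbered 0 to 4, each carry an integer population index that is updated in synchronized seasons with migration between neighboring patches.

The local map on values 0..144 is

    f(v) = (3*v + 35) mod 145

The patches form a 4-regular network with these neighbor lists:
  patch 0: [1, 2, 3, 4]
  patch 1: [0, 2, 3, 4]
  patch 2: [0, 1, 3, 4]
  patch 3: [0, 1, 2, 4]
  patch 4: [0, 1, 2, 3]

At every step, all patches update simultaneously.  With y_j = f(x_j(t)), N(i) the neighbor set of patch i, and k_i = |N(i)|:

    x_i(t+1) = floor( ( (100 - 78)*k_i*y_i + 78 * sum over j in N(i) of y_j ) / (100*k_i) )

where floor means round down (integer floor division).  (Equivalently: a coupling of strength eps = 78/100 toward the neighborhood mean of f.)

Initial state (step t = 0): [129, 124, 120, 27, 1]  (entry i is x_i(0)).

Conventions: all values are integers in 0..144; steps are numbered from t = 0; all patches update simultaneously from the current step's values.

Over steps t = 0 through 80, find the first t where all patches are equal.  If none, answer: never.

Answer: 3
Key observation: Synchronization is absorbing here: once all patches are equal they stay equal, and step 3 is the first all-equal step.

Derivation:
t=0: [129, 124, 120, 27, 1]  (not all equal)
t=1: [102, 101, 101, 101, 100]  (not all equal)
t=2: [48, 48, 48, 48, 47]  (not all equal)
t=3: [33, 33, 33, 33, 33]  (all equal)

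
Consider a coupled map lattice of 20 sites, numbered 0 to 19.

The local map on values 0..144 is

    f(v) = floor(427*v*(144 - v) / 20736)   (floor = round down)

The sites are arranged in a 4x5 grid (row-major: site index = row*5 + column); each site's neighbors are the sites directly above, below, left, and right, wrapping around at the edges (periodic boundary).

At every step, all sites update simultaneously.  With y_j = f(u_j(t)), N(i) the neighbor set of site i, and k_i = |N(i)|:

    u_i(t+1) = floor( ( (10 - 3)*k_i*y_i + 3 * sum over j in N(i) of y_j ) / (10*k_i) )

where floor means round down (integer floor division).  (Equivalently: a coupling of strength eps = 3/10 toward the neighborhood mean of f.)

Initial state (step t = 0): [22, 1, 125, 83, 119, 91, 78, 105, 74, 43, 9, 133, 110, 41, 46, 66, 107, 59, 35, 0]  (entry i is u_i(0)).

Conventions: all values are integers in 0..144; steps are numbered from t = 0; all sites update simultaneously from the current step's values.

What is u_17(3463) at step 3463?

Simulating step by step:
t=0: [22, 1, 125, 83, 119, 91, 78, 105, 74, 43, 9, 133, 110, 41, 46, 66, 107, 59, 35, 0]
t=1: [58, 23, 55, 94, 61, 89, 90, 84, 101, 89, 42, 42, 76, 86, 79, 86, 74, 93, 76, 25]
t=2: [98, 70, 96, 97, 99, 99, 96, 101, 92, 99, 91, 91, 103, 101, 99, 98, 100, 99, 100, 73]
t=3: [92, 101, 94, 93, 92, 91, 94, 90, 95, 91, 97, 96, 87, 89, 92, 93, 92, 90, 91, 101]
t=4: [97, 91, 96, 97, 97, 98, 95, 99, 96, 98, 94, 94, 100, 99, 97, 96, 97, 99, 98, 91]
t=5: [93, 97, 93, 93, 93, 92, 94, 91, 93, 92, 95, 95, 90, 91, 93, 94, 93, 91, 92, 97]
t=6: [96, 94, 97, 97, 96, 97, 96, 98, 97, 97, 95, 95, 99, 98, 96, 95, 96, 98, 97, 94]
t=7: [94, 95, 93, 93, 94, 93, 94, 92, 92, 93, 94, 94, 91, 92, 94, 94, 94, 92, 93, 95]
t=8: [96, 95, 97, 97, 96, 96, 96, 97, 97, 96, 96, 96, 98, 97, 96, 95, 96, 97, 97, 95]
t=9: [94, 94, 93, 93, 94, 94, 94, 93, 93, 93, 94, 93, 92, 93, 94, 94, 94, 93, 93, 94]
t=10: [96, 96, 96, 96, 96, 96, 96, 97, 97, 96, 96, 96, 97, 97, 96, 96, 96, 97, 96, 96]
t=11: [94, 94, 93, 93, 94, 94, 93, 93, 93, 93, 94, 93, 93, 93, 93, 94, 93, 93, 93, 94]
t=12: [96, 96, 96, 96, 96, 96, 96, 97, 97, 96, 96, 96, 97, 97, 96, 96, 96, 97, 96, 96]

Answer: u_17(3463) = 93
Key observation: The state at step 10, [96, 96, 96, 96, 96, 96, 96, 97, 97, 96, 96, 96, 97, 97, 96, 96, 96, 97, 96, 96], reappears at step 12: the system is in a cycle of period 2 from step 10 on.  Therefore the state at step 3463 equals the state at step 10 + ((3463 - 10) mod 2) = 11, which is [94, 94, 93, 93, 94, 94, 93, 93, 93, 93, 94, 93, 93, 93, 93, 94, 93, 93, 93, 94].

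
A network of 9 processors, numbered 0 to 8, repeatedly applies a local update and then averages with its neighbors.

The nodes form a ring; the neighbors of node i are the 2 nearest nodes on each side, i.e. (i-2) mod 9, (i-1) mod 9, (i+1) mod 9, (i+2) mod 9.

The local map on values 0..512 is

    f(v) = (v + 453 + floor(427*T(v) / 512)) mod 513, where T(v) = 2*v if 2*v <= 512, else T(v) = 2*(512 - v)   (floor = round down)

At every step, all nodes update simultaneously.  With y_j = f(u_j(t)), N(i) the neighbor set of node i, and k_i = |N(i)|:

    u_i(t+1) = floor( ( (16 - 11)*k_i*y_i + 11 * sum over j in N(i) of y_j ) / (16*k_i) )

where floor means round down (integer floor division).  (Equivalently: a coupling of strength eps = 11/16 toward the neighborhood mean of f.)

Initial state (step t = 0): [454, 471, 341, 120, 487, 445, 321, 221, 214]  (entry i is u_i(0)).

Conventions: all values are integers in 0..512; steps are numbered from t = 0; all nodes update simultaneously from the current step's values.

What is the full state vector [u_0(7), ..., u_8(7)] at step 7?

Simulating step by step:
t=0: [454, 471, 341, 120, 487, 445, 321, 221, 214]
t=1: [334, 375, 308, 338, 296, 294, 276, 273, 340]
t=2: [61, 50, 62, 63, 79, 83, 84, 80, 64]
t=3: [107, 95, 107, 117, 139, 149, 149, 140, 118]
t=4: [239, 224, 238, 261, 294, 313, 313, 295, 262]
t=5: [66, 65, 66, 74, 79, 81, 81, 79, 74]
t=6: [124, 122, 124, 134, 143, 150, 150, 143, 134]
t=7: [282, 277, 282, 298, 314, 326, 326, 314, 298]

Answer: [282, 277, 282, 298, 314, 326, 326, 314, 298]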